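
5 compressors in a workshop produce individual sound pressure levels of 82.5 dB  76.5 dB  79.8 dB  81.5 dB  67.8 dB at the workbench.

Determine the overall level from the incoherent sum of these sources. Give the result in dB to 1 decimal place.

86.7 dB

Converting to relative power and adding: 10^(82.5/10) + 10^(76.5/10) + 10^(79.8/10) + 10^(81.5/10) + 10^(67.8/10) = 4.653e+08.
Back to dB: 10·log₁₀ Σ = 86.7 dB.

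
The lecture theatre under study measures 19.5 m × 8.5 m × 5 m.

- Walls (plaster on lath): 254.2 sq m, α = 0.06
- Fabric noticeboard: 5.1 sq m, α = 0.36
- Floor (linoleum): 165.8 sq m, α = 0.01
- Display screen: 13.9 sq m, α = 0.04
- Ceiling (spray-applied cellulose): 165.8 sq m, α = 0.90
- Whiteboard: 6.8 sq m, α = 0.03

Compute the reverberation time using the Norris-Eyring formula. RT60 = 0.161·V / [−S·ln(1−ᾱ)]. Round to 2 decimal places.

0.68 seconds

S = Σ Sᵢ = 611.6 sq m.
Σ(Sᵢαᵢ) = 254.2×0.06 + 5.1×0.36 + 165.8×0.01 + 13.9×0.04 + 165.8×0.90 + 6.8×0.03 = 168.726.
Mean coefficient ᾱ = A/S = 0.2759.
Eyring denominator: −S ln(1−ᾱ) = 197.440.
V = 19.5 × 8.5 × 5 = 828.75 m³.
T = 0.161·V/[−S·ln(1−ᾱ)] = 0.161·828.75/197.440 = 0.68 s.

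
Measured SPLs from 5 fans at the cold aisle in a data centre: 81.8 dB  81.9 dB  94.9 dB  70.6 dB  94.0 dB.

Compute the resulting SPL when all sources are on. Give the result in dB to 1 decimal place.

97.7 dB

Σ 10^(Lᵢ/10) = 5.92e+09.
L_total = 10·log₁₀(5.92e+09) = 97.7 dB.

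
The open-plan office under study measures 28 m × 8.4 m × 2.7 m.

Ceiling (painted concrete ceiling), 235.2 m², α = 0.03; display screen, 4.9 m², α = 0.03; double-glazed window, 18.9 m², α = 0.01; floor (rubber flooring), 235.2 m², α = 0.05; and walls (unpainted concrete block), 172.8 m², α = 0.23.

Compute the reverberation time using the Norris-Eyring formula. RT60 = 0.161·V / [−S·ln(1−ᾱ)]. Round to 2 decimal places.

Total surface area S = 235.2 + 4.9 + 18.9 + 235.2 + 172.8 = 667.0 m².
Σ(Sᵢαᵢ) = 235.2·0.03 + 4.9·0.03 + 18.9·0.01 + 235.2·0.05 + 172.8·0.23 = 58.896.
Mean coefficient ᾱ = A/S = 0.0883.
Eyring denominator: −S ln(1−ᾱ) = 61.660.
V = 28 × 8.4 × 2.7 = 635.04 m³.
RT60 = 0.161 × 635.04 / 61.660 = 1.66 s.

1.66 s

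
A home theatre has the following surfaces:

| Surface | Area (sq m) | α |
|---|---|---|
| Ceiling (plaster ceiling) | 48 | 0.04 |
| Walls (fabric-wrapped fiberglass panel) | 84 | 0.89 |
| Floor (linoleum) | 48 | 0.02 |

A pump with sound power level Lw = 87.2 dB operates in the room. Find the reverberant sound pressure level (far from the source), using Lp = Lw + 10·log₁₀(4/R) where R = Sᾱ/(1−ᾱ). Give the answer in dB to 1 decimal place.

71.9 dB

Σ(Sᵢαᵢ) = 48·0.04 + 84·0.89 + 48·0.02 = 77.640; total area S = 180.0 sq m.
ᾱ = 77.640/180.0 = 0.4313; R = Sᾱ/(1−ᾱ) = 77.640/(1−0.4313) = 136.522 sq m.
Lp = Lw + 10 log₁₀(4/R) = 87.2 -15.33 = 71.9 dB.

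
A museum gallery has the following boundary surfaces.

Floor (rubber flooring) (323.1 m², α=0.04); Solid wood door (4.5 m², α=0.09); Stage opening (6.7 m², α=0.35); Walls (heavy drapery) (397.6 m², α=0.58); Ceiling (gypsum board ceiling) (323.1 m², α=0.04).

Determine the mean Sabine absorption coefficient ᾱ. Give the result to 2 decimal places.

0.25

S = Σ Sᵢ = 323.1 + 4.5 + 6.7 + 397.6 + 323.1 = 1055.0 m².
Weighted sum Σ Sα = 259.206.
ᾱ = A/S = 0.25.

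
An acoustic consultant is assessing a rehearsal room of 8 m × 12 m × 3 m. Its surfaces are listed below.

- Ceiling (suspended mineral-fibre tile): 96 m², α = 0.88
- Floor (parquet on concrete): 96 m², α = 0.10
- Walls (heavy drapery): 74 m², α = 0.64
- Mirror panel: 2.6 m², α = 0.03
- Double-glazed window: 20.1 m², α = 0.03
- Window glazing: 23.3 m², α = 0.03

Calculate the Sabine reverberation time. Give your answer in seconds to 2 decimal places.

0.32 s

Equivalent absorption area: A = 96·0.88 + 96·0.10 + 74·0.64 + 2.6·0.03 + 20.1·0.03 + 23.3·0.03 = 142.820 m².
Volume V = 8 × 12 × 3 = 288 m³.
T = 0.161 V/A = 0.161·288/142.820 = 0.32 s.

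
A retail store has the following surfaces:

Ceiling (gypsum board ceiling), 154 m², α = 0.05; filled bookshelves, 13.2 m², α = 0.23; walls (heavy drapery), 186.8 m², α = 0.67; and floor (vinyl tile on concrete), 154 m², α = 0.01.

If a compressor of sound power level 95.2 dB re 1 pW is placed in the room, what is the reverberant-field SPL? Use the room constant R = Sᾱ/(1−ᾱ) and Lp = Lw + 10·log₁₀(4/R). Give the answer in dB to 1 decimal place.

A = 137.432 sabins; S = 508.0 m².
ᾱ = 0.2705, so room constant R = A/(1−ᾱ) = 188.392 m².
Lp = Lw + 10 log₁₀(4/R) = 95.2 -16.73 = 78.5 dB.

78.5 dB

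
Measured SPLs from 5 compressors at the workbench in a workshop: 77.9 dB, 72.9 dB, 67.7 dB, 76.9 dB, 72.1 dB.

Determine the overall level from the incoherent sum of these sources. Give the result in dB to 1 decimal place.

Converting to relative power and adding: 10^(77.9/10) + 10^(72.9/10) + 10^(67.7/10) + 10^(76.9/10) + 10^(72.1/10) = 1.522e+08.
Combined level = 10 log₁₀(1.522e+08) = 81.8 dB.

81.8 dB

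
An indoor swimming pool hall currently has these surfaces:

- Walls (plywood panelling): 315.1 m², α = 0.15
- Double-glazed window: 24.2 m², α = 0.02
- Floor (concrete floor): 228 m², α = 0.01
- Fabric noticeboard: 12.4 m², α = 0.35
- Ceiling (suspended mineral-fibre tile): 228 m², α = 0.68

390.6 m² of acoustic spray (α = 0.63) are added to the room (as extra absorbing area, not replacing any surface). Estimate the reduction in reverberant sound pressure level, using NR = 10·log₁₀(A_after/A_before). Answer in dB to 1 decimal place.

Total absorption A_before = 315.1*0.15 + 24.2*0.02 + 228*0.01 + 12.4*0.35 + 228*0.68
  = 47.265 + 0.484 + 2.280 + 4.340 + 155.040 = 209.409 m² sabins.
Added absorption = 390.6 × 0.63 = 246.078 sabins.
A_after = 209.409 + 246.078 = 455.487 sabins.
Reduction = 10 log₁₀(A_after/A_before) = 10 log₁₀(2.1751) = 3.4 dB.

3.4 dB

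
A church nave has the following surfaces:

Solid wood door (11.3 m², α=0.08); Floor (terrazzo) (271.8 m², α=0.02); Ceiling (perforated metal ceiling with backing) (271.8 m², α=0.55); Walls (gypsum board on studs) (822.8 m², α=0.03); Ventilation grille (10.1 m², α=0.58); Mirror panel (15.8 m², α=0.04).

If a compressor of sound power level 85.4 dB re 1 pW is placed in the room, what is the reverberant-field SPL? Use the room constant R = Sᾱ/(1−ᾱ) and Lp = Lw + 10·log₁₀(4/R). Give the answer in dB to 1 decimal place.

68.1 dB

Σ(Sᵢαᵢ) = 11.3·0.08 + 271.8·0.02 + 271.8·0.55 + 822.8·0.03 + 10.1·0.58 + 15.8·0.04 = 187.004; total area S = 1403.6 m².
ᾱ = 0.1332, so room constant R = A/(1−ᾱ) = 215.741 m².
Lp = Lw + 10 log₁₀(4/R) = 85.4 -17.32 = 68.1 dB.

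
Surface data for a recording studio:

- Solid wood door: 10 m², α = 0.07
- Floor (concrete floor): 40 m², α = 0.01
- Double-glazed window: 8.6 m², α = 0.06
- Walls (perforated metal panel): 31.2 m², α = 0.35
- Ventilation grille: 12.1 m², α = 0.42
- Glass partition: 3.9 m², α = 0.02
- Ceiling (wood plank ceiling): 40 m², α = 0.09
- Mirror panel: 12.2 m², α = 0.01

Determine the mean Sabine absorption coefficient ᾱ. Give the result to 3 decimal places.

0.136

Total surface area S = 158.0 m².
A = 10*0.07 + 40*0.01 + 8.6*0.06 + 31.2*0.35 + 12.1*0.42 + 3.9*0.02 + 40*0.09 + 12.2*0.01 = 21.418 sabins.
ᾱ = 21.418 / 158.0 = 0.136.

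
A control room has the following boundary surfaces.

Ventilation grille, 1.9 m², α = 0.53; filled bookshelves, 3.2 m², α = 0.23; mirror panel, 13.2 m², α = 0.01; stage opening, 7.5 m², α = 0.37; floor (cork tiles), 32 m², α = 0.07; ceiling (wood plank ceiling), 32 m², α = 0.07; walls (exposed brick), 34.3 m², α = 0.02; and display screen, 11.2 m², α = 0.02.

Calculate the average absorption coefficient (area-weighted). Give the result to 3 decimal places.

Total surface area S = 135.3 m².
Weighted sum Σ Sα = 10.040.
ᾱ = 10.040 / 135.3 = 0.074.

0.074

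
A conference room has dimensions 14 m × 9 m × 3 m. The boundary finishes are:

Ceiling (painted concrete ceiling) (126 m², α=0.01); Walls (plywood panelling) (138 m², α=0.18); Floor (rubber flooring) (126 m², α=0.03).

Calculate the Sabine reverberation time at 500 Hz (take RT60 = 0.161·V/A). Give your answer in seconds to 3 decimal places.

2.037 s

Total absorption A = 126×0.01 + 138×0.18 + 126×0.03
  = 1.260 + 24.840 + 3.780 = 29.880 m² sabins.
V = 14·9·3 = 378 m³.
RT60 = 0.161 · V / A = 0.161 × 378 / 29.880 = 2.037 s.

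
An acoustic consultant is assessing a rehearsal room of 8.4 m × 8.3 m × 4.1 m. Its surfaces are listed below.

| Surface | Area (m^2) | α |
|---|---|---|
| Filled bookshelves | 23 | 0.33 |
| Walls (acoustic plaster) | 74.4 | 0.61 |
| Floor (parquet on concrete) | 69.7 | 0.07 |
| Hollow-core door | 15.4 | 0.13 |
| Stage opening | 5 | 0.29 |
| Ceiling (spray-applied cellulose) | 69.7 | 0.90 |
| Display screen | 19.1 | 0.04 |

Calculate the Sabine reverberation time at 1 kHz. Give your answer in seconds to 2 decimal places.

0.37 seconds

Equivalent absorption area: A = 23*0.33 + 74.4*0.61 + 69.7*0.07 + 15.4*0.13 + 5*0.29 + 69.7*0.90 + 19.1*0.04 = 124.799 m^2.
Volume V = 8.4 × 8.3 × 4.1 = 285.852 m³.
T = 0.161 V/A = 0.161·285.852/124.799 = 0.37 s.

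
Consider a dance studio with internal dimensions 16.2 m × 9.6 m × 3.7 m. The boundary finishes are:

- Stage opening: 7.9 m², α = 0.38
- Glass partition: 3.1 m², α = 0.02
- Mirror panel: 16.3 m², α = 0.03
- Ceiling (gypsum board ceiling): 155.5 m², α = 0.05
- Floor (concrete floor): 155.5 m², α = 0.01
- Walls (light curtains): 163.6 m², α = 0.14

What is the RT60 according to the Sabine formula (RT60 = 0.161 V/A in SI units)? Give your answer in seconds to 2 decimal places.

Total absorption A = 7.9*0.38 + 3.1*0.02 + 16.3*0.03 + 155.5*0.05 + 155.5*0.01 + 163.6*0.14
  = 3.002 + 0.062 + 0.489 + 7.775 + 1.555 + 22.904 = 35.787 m² sabins.
V = 16.2·9.6·3.7 = 575.424 m³.
T = 0.161 V/A = 0.161·575.424/35.787 = 2.59 s.

2.59 s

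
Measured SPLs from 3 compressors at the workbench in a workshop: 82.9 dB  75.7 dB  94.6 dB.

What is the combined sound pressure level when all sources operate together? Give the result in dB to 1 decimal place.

Sum in the linear (power) domain: Σ 10^(Lᵢ/10) = 10^(82.9/10) + 10^(75.7/10) + 10^(94.6/10) = 3.116e+09.
Back to dB: 10·log₁₀ Σ = 94.9 dB.

94.9 dB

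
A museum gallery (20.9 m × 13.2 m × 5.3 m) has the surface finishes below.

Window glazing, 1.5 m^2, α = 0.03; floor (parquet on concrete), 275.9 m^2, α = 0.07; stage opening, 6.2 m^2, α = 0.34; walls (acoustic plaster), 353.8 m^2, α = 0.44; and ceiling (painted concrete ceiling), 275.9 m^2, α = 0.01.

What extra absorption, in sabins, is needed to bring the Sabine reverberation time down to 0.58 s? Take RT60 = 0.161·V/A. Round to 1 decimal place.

Equivalent absorption area: A₁ = 1.5×0.03 + 275.9×0.07 + 6.2×0.34 + 353.8×0.44 + 275.9×0.01 = 179.897 m^2.
V = 1462.164 m³. Required absorption A₂ = 0.161 × 1462.164 / 0.58 = 405.877 sabins.
Shortfall: 405.877 − 179.897 = 226.0 sabins.

226.0 sabins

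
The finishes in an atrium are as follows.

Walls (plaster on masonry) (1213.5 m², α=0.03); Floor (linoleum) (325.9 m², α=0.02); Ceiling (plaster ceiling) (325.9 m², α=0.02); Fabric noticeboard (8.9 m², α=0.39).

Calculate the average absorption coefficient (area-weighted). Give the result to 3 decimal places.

0.028

Total surface area S = 1874.2 m².
Weighted sum Σ Sα = 52.912.
ᾱ = A/S = 0.028.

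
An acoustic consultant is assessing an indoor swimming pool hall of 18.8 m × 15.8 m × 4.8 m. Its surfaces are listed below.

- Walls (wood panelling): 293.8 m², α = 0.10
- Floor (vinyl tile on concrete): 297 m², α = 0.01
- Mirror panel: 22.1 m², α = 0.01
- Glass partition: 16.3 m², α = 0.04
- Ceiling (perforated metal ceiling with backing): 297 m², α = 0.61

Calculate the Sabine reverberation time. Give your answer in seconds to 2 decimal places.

1.07 s

A = Σ Sᵢαᵢ = 293.8·0.10 + 297·0.01 + 22.1·0.01 + 16.3·0.04 + 297·0.61 = 214.393 sabins.
Volume V = 18.8 × 15.8 × 4.8 = 1425.792 m³.
RT60 = 0.161 · V / A = 0.161 × 1425.792 / 214.393 = 1.07 s.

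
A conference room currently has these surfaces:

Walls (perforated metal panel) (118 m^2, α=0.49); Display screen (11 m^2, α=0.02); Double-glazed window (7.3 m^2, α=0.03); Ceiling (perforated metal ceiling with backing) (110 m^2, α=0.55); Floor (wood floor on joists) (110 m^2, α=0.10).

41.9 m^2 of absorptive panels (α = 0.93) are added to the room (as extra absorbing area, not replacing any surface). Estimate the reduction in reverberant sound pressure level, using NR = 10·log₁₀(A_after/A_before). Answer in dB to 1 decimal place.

Equivalent absorption area: A_before = 118×0.49 + 11×0.02 + 7.3×0.03 + 110×0.55 + 110×0.10 = 129.759 m^2.
Treatment contributes 41.9·0.93 = 38.967 sabins.
New total A_after = 168.726 sabins.
Reduction = 10 log₁₀(A_after/A_before) = 10 log₁₀(1.3003) = 1.1 dB.

1.1 dB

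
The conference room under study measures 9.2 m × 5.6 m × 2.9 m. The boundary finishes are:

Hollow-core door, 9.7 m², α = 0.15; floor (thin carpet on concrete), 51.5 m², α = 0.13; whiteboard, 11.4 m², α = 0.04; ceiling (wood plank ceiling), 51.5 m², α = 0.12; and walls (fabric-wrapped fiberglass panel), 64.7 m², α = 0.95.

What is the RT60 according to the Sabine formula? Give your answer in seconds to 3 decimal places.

Summing Sᵢαᵢ: 1.455 + 6.695 + 0.456 + 6.180 + 61.465 → A = 76.251 sabins.
Room volume: 149.408 m³.
RT60 = 0.161 · V / A = 0.161 × 149.408 / 76.251 = 0.315 s.

0.315 seconds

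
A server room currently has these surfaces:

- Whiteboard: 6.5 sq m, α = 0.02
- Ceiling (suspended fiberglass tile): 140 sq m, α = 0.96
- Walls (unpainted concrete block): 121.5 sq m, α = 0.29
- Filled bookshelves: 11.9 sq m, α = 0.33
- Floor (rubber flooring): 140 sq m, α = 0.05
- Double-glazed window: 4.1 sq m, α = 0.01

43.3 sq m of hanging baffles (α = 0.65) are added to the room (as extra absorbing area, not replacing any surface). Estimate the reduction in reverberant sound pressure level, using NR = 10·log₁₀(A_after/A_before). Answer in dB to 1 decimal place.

0.6 dB

Equivalent absorption area: A_before = 6.5·0.02 + 140·0.96 + 121.5·0.29 + 11.9·0.33 + 140·0.05 + 4.1·0.01 = 180.733 sq m.
Added absorption = 43.3 × 0.65 = 28.145 sabins.
New total A_after = 208.878 sabins.
Reduction = 10 log₁₀(A_after/A_before) = 10 log₁₀(1.1557) = 0.6 dB.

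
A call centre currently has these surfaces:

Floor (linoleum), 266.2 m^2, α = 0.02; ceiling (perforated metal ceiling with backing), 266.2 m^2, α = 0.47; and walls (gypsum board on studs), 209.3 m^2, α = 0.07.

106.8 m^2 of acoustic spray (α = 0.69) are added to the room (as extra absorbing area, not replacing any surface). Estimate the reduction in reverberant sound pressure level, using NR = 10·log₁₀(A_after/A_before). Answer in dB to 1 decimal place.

Summing Sᵢαᵢ: 5.324 + 125.114 + 14.651 → A_before = 145.089 sabins.
Treatment contributes 106.8·0.69 = 73.692 sabins.
New total A_after = 218.781 sabins.
NR = 10·log₁₀(218.781/145.089) = 1.8 dB.

1.8 dB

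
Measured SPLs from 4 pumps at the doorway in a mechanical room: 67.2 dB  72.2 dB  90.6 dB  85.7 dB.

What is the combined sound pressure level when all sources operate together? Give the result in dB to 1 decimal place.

91.9 dB

Σ 10^(Lᵢ/10) = 1.542e+09.
Combined level = 10 log₁₀(1.542e+09) = 91.9 dB.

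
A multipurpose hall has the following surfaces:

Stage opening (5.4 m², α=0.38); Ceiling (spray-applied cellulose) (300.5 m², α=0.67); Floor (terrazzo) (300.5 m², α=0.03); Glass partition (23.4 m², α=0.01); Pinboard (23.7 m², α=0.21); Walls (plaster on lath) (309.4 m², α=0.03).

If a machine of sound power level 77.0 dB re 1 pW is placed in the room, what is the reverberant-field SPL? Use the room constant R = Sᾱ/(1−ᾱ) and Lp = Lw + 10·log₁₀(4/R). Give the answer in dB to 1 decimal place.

58.3 dB

A = 226.895 sabins; S = 962.9 m².
ᾱ = 0.2356, so room constant R = A/(1−ᾱ) = 296.828 m².
Lp = 77.0 + 10·log₁₀(4/296.828) = 77.0 + (-18.70) = 58.3 dB.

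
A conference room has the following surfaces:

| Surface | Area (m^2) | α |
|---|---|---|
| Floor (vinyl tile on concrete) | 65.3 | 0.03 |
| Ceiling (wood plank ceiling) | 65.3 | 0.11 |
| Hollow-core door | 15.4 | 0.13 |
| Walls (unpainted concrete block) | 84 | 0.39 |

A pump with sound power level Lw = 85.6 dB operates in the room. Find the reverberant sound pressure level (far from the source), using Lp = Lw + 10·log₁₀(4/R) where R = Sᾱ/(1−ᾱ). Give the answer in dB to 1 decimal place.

A = 43.904 sabins; S = 230.0 m^2.
ᾱ = 0.1909, so room constant R = A/(1−ᾱ) = 54.263 m^2.
Lp = 85.6 + 10·log₁₀(4/54.263) = 85.6 + (-11.32) = 74.3 dB.

74.3 dB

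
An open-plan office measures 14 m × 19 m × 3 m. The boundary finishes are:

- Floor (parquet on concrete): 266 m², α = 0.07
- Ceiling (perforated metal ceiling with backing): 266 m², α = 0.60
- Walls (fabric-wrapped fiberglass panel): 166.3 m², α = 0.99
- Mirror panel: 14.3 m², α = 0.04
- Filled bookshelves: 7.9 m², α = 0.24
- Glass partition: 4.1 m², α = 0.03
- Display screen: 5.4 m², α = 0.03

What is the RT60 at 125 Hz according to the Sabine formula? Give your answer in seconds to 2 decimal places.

0.37 s

A = Σ Sᵢαᵢ = 266·0.07 + 266·0.60 + 166.3·0.99 + 14.3·0.04 + 7.9·0.24 + 4.1·0.03 + 5.4·0.03 = 345.610 sabins.
V = 14·19·3 = 798 m³.
Sabine: RT60 = 0.161 × 798 / 345.610 = 0.37 s.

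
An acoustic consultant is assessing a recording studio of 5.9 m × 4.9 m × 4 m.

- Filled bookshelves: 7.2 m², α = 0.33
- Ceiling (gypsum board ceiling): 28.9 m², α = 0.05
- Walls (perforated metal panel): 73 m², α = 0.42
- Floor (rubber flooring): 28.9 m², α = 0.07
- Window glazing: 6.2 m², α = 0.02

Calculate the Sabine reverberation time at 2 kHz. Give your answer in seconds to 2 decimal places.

0.51 seconds

Summing Sᵢαᵢ: 2.376 + 1.445 + 30.660 + 2.023 + 0.124 → A = 36.628 sabins.
V = 5.9·4.9·4 = 115.64 m³.
T = 0.161 V/A = 0.161·115.64/36.628 = 0.51 s.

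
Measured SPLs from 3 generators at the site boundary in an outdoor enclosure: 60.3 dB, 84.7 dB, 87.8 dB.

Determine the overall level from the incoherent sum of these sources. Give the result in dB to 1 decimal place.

Sum in the linear (power) domain: Σ 10^(Lᵢ/10) = 10^(60.3/10) + 10^(84.7/10) + 10^(87.8/10) = 8.988e+08.
Back to dB: 10·log₁₀ Σ = 89.5 dB.

89.5 dB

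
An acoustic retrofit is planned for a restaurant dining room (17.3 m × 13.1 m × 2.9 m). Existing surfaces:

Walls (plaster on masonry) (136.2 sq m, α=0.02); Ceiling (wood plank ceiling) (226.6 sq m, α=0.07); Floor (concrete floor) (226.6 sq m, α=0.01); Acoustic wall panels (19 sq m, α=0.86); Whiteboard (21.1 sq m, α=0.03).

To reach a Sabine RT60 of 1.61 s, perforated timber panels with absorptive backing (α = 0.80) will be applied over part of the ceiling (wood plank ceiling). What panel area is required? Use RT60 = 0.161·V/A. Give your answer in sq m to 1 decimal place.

38.2

Summing Sᵢαᵢ: 2.724 + 15.862 + 2.266 + 16.340 + 0.633 → A₁ = 37.825 sabins.
Required A₂ = 0.161·657.227/1.61 = 65.723 sabins.
Absorption to add: 65.723 − 37.825 = 27.898 sabins.
Each sq m of panel replacing the ceiling (wood plank ceiling) adds (0.80 − 0.07) = 0.73 sabins.
Area = ΔA/Δα = 27.898/0.73 = 38.2 sq m.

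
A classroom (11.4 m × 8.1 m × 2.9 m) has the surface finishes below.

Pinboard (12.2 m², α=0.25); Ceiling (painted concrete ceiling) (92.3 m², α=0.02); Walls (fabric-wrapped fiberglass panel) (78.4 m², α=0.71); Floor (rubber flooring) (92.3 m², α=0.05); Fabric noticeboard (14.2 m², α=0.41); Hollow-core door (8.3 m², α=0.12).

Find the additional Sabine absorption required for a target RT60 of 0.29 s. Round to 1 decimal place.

Summing Sᵢαᵢ: 3.050 + 1.846 + 55.664 + 4.615 + 5.822 + 0.996 → A₁ = 71.993 sabins.
For T = 0.29 s, need A₂ = 0.161·V/T = 0.161·267.786/0.29 = 148.667 sabins.
Shortfall: 148.667 − 71.993 = 76.7 sabins.

76.7 sabins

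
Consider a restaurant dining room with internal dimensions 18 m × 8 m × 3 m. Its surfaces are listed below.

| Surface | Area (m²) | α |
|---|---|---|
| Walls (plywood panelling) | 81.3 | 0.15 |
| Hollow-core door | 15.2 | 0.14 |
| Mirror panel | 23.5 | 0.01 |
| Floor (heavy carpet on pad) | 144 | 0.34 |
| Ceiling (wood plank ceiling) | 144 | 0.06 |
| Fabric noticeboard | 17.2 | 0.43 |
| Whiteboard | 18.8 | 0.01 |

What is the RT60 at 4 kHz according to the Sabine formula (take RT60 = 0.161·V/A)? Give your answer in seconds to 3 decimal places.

0.872 sec

Equivalent absorption area: A = 81.3·0.15 + 15.2·0.14 + 23.5·0.01 + 144·0.34 + 144·0.06 + 17.2·0.43 + 18.8·0.01 = 79.742 m².
Room volume: 432 m³.
T = 0.161 V/A = 0.161·432/79.742 = 0.872 s.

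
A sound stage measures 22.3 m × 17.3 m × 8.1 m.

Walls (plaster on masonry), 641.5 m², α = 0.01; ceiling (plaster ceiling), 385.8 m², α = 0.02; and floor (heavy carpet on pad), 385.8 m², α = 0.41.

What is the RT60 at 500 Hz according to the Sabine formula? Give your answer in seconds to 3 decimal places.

A = Σ Sᵢαᵢ = 641.5*0.01 + 385.8*0.02 + 385.8*0.41 = 172.309 sabins.
V = 22.3·17.3·8.1 = 3124.899 m³.
RT60 = 0.161 · V / A = 0.161 × 3124.899 / 172.309 = 2.920 s.

2.920 sec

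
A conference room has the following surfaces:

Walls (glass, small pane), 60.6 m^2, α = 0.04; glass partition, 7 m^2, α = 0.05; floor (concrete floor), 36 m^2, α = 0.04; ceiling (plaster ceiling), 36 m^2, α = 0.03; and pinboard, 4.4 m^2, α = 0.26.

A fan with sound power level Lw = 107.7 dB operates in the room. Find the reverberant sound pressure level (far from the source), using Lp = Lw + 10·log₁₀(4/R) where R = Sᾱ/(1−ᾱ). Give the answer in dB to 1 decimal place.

A = 6.438 sabins; S = 144.0 m^2.
ᾱ = 0.0447, so room constant R = A/(1−ᾱ) = 6.739 m^2.
Lp = 107.7 + 10·log₁₀(4/6.739) = 107.7 + (-2.27) = 105.4 dB.

105.4 dB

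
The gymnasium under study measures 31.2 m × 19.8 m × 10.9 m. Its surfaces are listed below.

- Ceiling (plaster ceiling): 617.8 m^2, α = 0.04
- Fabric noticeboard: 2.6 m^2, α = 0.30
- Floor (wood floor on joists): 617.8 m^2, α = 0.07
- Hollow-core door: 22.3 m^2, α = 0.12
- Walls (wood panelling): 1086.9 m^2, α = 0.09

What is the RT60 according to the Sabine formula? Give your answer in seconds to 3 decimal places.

Equivalent absorption area: A = 617.8×0.04 + 2.6×0.30 + 617.8×0.07 + 22.3×0.12 + 1086.9×0.09 = 169.235 m^2.
V = 31.2·19.8·10.9 = 6733.584 m³.
Sabine: RT60 = 0.161 × 6733.584 / 169.235 = 6.406 s.

6.406 sec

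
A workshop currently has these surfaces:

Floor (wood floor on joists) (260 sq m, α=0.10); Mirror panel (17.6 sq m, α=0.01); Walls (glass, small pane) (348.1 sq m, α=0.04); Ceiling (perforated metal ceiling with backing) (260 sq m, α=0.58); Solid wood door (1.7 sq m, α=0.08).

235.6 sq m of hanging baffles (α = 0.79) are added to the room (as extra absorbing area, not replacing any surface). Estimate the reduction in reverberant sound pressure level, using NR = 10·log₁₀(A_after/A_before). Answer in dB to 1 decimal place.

3.0 dB

Summing Sᵢαᵢ: 26.000 + 0.176 + 13.924 + 150.800 + 0.136 → A_before = 191.036 sabins.
Added absorption = 235.6 × 0.79 = 186.124 sabins.
A_after = 191.036 + 186.124 = 377.160 sabins.
Reduction = 10 log₁₀(A_after/A_before) = 10 log₁₀(1.9743) = 3.0 dB.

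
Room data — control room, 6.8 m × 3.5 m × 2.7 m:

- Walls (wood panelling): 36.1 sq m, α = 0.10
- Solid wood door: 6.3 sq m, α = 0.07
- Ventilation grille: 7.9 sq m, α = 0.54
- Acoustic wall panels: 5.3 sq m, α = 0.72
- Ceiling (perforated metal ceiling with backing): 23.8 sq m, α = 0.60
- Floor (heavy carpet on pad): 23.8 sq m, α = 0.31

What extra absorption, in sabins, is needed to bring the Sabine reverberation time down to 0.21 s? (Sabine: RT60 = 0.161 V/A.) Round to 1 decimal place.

Summing Sᵢαᵢ: 3.610 + 0.441 + 4.266 + 3.816 + 14.280 + 7.378 → A₁ = 33.791 sabins.
V = 64.26 m³. Required absorption A₂ = 0.161 × 64.26 / 0.21 = 49.266 sabins.
Additional absorption ΔA = 49.266 − 33.791 = 15.5 sabins.

15.5 sabins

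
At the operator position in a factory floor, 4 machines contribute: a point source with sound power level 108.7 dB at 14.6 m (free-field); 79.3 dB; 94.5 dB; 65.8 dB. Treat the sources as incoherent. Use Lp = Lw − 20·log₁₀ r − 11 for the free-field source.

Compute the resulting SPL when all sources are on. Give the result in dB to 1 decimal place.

94.7 dB

Source at 14.6 m: Lp = 108.7 − 20·log₁₀(14.6) − 11 = 74.4 dB.
Σ 10^(Lᵢ/10) = 2.935e+09.
L_total = 10·log₁₀(2.935e+09) = 94.7 dB.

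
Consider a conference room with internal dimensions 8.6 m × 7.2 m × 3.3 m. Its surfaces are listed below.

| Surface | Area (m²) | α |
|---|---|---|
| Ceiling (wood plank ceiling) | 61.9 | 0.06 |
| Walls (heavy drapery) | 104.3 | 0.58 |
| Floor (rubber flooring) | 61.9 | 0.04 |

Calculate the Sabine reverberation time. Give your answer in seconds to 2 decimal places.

A = Σ Sᵢαᵢ = 61.9·0.06 + 104.3·0.58 + 61.9·0.04 = 66.684 sabins.
Volume V = 8.6 × 7.2 × 3.3 = 204.336 m³.
T = 0.161 V/A = 0.161·204.336/66.684 = 0.49 s.

0.49 seconds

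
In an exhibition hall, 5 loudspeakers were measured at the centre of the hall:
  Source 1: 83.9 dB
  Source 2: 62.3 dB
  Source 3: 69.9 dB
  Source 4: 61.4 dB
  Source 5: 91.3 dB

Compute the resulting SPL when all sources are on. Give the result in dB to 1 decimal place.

92.1 dB

Converting to relative power and adding: 10^(83.9/10) + 10^(62.3/10) + 10^(69.9/10) + 10^(61.4/10) + 10^(91.3/10) = 1.607e+09.
L_total = 10·log₁₀(1.607e+09) = 92.1 dB.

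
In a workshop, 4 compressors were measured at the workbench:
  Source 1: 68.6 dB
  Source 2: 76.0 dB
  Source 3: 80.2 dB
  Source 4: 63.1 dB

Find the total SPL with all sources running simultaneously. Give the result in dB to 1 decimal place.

81.9 dB

Converting to relative power and adding: 10^(68.6/10) + 10^(76.0/10) + 10^(80.2/10) + 10^(63.1/10) = 1.538e+08.
Combined level = 10 log₁₀(1.538e+08) = 81.9 dB.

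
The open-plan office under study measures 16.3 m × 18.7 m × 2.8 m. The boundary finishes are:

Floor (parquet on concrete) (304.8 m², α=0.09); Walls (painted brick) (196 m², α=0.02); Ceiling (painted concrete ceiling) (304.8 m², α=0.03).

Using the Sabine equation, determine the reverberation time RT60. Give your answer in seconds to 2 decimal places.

Summing Sᵢαᵢ: 27.432 + 3.920 + 9.144 → A = 40.496 sabins.
V = 16.3·18.7·2.8 = 853.468 m³.
Sabine: RT60 = 0.161 × 853.468 / 40.496 = 3.39 s.

3.39 seconds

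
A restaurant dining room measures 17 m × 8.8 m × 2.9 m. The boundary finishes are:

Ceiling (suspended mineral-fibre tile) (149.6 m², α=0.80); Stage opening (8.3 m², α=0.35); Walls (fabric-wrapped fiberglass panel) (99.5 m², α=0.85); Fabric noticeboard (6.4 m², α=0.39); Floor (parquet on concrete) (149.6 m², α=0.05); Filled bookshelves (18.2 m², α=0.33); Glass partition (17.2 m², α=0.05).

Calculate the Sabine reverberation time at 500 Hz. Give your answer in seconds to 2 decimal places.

0.31 sec

Equivalent absorption area: A = 149.6*0.80 + 8.3*0.35 + 99.5*0.85 + 6.4*0.39 + 149.6*0.05 + 18.2*0.33 + 17.2*0.05 = 224.002 m².
V = 17·8.8·2.9 = 433.84 m³.
RT60 = 0.161 · V / A = 0.161 × 433.84 / 224.002 = 0.31 s.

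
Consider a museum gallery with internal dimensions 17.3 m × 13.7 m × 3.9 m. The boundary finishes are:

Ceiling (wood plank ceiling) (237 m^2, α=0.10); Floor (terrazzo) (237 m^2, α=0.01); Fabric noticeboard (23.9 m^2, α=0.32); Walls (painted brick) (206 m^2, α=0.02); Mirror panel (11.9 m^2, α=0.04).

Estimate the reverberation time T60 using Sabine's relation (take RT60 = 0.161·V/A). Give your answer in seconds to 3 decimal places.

Summing Sᵢαᵢ: 23.700 + 2.370 + 7.648 + 4.120 + 0.476 → A = 38.314 sabins.
V = 17.3·13.7·3.9 = 924.339 m³.
T = 0.161 V/A = 0.161·924.339/38.314 = 3.884 s.

3.884 s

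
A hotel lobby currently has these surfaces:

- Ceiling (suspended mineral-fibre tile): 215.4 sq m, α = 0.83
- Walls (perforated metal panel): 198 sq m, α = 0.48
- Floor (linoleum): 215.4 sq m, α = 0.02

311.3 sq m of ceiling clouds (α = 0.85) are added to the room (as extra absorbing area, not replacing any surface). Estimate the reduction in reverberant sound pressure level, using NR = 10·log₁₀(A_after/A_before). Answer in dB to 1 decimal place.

2.9 dB

Summing Sᵢαᵢ: 178.782 + 95.040 + 4.308 → A_before = 278.130 sabins.
Added absorption = 311.3 × 0.85 = 264.605 sabins.
A_after = 278.130 + 264.605 = 542.735 sabins.
NR = 10·log₁₀(542.735/278.130) = 2.9 dB.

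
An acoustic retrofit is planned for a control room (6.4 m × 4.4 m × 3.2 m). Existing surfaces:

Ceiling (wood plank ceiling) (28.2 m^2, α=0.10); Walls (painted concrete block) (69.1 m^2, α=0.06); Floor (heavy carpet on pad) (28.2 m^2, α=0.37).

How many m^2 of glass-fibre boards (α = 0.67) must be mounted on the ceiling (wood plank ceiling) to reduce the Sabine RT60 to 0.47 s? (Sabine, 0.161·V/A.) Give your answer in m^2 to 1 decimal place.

Summing Sᵢαᵢ: 2.820 + 4.146 + 10.434 → A₁ = 17.400 sabins.
Required A₂ = 0.161·90.112/0.47 = 30.868 sabins.
ΔA needed = 30.868 − 17.400 = 13.468 sabins.
Each m^2 of panel replacing the ceiling (wood plank ceiling) adds (0.67 − 0.10) = 0.57 sabins.
Panel area = 13.468 / 0.57 = 23.6 m^2.

23.6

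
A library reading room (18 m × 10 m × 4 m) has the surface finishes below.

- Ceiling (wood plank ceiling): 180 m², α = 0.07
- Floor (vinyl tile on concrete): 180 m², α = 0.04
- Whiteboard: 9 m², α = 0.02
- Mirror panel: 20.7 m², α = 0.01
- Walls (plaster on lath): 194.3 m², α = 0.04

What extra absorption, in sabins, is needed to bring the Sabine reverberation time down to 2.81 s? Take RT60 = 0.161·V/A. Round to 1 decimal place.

13.3 sabins

Equivalent absorption area: A₁ = 180·0.07 + 180·0.04 + 9·0.02 + 20.7·0.01 + 194.3·0.04 = 27.959 m².
Target A₂ = 0.161·720/2.81 = 41.253 sabins (V = 720 m³).
Additional absorption ΔA = 41.253 − 27.959 = 13.3 sabins.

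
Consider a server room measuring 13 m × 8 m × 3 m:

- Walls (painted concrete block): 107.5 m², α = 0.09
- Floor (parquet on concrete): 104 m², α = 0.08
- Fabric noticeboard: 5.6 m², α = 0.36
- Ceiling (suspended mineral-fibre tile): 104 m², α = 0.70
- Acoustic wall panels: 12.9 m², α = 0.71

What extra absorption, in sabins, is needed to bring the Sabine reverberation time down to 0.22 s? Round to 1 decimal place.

126.4 sabins

Equivalent absorption area: A₁ = 107.5×0.09 + 104×0.08 + 5.6×0.36 + 104×0.70 + 12.9×0.71 = 101.970 m².
Target A₂ = 0.161·312/0.22 = 228.327 sabins (V = 312 m³).
Shortfall: 228.327 − 101.970 = 126.4 sabins.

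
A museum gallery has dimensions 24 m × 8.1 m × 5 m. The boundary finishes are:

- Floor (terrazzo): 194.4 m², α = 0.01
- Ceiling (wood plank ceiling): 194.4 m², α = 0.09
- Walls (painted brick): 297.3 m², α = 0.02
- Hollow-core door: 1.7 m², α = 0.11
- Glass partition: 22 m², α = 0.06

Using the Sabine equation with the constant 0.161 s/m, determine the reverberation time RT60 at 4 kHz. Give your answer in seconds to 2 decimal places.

5.82 sec

A = Σ Sᵢαᵢ = 194.4·0.01 + 194.4·0.09 + 297.3·0.02 + 1.7·0.11 + 22·0.06 = 26.893 sabins.
V = 24·8.1·5 = 972 m³.
T = 0.161 V/A = 0.161·972/26.893 = 5.82 s.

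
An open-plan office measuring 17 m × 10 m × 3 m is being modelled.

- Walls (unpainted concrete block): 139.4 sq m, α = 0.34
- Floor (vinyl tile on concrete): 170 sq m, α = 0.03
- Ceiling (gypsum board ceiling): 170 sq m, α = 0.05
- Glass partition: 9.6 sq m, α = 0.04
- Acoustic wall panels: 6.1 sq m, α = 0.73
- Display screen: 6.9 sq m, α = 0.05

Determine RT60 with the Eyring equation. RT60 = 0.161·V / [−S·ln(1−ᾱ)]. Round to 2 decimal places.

S = Σ Sᵢ = 502.0 sq m.
Absorption A = 139.4×0.34 + 170×0.03 + 170×0.05 + 9.6×0.04 + 6.1×0.73 + 6.9×0.05 = 66.178 sabins.
Mean coefficient ᾱ = A/S = 0.1318.
Eyring denominator: −S ln(1−ᾱ) = 70.949.
V = 17 × 10 × 3 = 510 m³.
RT60 = 0.161 × 510 / 70.949 = 1.16 s.

1.16 seconds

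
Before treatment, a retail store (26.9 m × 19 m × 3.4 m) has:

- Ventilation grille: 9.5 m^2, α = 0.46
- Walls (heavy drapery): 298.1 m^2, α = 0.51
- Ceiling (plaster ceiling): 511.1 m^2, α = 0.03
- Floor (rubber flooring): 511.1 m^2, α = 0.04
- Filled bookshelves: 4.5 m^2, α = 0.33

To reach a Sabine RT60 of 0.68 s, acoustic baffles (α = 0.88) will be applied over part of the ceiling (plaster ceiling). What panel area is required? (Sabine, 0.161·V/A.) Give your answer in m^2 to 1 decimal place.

Equivalent absorption area: A₁ = 9.5×0.46 + 298.1×0.51 + 511.1×0.03 + 511.1×0.04 + 4.5×0.33 = 193.663 m^2.
V = 1737.74 m³. Target absorption A₂ = 0.161 × 1737.74 / 0.68 = 411.435 sabins.
ΔA needed = 411.435 − 193.663 = 217.772 sabins.
Each m^2 of panel replacing the ceiling (plaster ceiling) adds (0.88 − 0.03) = 0.85 sabins.
Panel area = 217.772 / 0.85 = 256.2 m^2.

256.2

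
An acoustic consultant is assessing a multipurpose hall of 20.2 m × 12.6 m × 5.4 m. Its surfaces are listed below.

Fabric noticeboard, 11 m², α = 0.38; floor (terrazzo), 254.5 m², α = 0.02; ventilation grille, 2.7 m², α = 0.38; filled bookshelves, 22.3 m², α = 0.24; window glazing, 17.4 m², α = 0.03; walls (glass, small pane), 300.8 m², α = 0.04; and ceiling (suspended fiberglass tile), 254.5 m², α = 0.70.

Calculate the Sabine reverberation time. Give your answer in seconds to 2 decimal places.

A = Σ Sᵢαᵢ = 11×0.38 + 254.5×0.02 + 2.7×0.38 + 22.3×0.24 + 17.4×0.03 + 300.8×0.04 + 254.5×0.70 = 206.352 sabins.
Volume V = 20.2 × 12.6 × 5.4 = 1374.408 m³.
Sabine: RT60 = 0.161 × 1374.408 / 206.352 = 1.07 s.

1.07 s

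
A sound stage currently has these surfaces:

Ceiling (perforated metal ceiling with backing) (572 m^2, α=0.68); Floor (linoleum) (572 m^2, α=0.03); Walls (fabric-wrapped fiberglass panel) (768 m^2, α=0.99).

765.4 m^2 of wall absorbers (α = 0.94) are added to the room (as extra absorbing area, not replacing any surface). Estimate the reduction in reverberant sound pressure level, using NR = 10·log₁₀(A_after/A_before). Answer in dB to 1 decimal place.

2.1 dB

Equivalent absorption area: A_before = 572×0.68 + 572×0.03 + 768×0.99 = 1166.440 m^2.
Treatment contributes 765.4·0.94 = 719.476 sabins.
New total A_after = 1885.916 sabins.
Reduction = 10 log₁₀(A_after/A_before) = 10 log₁₀(1.6168) = 2.1 dB.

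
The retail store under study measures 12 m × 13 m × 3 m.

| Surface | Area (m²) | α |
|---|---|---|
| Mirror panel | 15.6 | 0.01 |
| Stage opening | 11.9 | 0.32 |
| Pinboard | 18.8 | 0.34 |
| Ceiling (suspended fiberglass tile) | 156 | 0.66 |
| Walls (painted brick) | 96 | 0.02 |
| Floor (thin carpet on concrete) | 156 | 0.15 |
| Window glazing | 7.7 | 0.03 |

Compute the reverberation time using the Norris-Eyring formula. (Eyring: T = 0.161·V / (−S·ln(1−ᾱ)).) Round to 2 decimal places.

S = Σ Sᵢ = 462.0 m².
Absorption A = 15.6·0.01 + 11.9·0.32 + 18.8·0.34 + 156·0.66 + 96·0.02 + 156·0.15 + 7.7·0.03 = 138.867 sabins.
ᾱ = 138.867 / 462.0 = 0.3006.
−S·ln(1−ᾱ) = −462.0 × ln(1 − 0.3006) = 165.180.
V = 12 × 13 × 3 = 468 m³.
T = 0.161·V/[−S·ln(1−ᾱ)] = 0.161·468/165.180 = 0.46 s.

0.46 sec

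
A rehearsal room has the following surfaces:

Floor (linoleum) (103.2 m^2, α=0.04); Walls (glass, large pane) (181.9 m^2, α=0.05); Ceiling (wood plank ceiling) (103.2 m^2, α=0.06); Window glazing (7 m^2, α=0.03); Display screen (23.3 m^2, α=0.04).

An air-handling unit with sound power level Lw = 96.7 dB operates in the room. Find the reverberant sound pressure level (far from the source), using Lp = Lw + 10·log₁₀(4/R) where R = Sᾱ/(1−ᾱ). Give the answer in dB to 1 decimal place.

89.4 dB

Σ(Sᵢαᵢ) = 103.2×0.04 + 181.9×0.05 + 103.2×0.06 + 7×0.03 + 23.3×0.04 = 20.557; total area S = 418.6 m^2.
ᾱ = 0.0491, so room constant R = A/(1−ᾱ) = 21.618 m^2.
Lp = 96.7 + 10·log₁₀(4/21.618) = 96.7 + (-7.33) = 89.4 dB.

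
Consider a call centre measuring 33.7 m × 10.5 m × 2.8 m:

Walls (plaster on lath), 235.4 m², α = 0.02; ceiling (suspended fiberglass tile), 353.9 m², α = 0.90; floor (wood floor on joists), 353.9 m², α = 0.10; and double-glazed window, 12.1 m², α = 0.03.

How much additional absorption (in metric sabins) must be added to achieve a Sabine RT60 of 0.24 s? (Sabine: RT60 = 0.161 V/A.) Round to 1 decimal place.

305.7 sabins

Equivalent absorption area: A₁ = 235.4·0.02 + 353.9·0.90 + 353.9·0.10 + 12.1·0.03 = 358.971 m².
Target A₂ = 0.161·990.78/0.24 = 664.648 sabins (V = 990.78 m³).
ΔA = A₂ − A₁ = 664.648 − 358.971 = 305.7 sabins.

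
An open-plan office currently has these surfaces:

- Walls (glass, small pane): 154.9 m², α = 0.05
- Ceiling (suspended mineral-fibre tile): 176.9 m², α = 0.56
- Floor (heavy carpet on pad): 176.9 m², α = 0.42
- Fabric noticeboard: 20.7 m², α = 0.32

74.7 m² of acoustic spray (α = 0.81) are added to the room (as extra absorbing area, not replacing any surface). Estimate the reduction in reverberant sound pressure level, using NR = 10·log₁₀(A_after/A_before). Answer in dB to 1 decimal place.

1.2 dB

Equivalent absorption area: A_before = 154.9*0.05 + 176.9*0.56 + 176.9*0.42 + 20.7*0.32 = 187.731 m².
Added absorption = 74.7 × 0.81 = 60.507 sabins.
New total A_after = 248.238 sabins.
NR = 10·log₁₀(248.238/187.731) = 1.2 dB.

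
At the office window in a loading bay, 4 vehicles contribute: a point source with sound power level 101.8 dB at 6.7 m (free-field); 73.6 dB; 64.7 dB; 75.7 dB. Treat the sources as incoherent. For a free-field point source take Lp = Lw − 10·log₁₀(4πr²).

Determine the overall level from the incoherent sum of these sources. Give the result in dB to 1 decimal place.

79.5 dB

Source at 6.7 m: Lp = 101.8 − 10·log₁₀(4π·6.7²) = 101.8 − 10·log₁₀(564.104) = 74.3 dB.
Sum in the linear (power) domain: Σ 10^(Lᵢ/10) = 10^(74.3/10) + 10^(73.6/10) + 10^(64.7/10) + 10^(75.7/10) = 8.993e+07.
Back to dB: 10·log₁₀ Σ = 79.5 dB.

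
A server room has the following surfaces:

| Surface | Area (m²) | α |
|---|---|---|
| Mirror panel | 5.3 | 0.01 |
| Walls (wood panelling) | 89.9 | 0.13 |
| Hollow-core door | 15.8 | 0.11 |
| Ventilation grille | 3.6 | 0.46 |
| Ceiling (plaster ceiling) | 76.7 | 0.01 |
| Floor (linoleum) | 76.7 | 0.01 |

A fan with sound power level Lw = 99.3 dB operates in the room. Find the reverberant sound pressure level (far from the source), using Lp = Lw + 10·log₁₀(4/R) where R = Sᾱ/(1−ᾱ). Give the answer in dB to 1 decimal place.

92.8 dB

A = 16.668 sabins; S = 268.0 m².
ᾱ = 16.668/268.0 = 0.0622; R = Sᾱ/(1−ᾱ) = 16.668/(1−0.0622) = 17.774 m².
Lp = Lw + 10 log₁₀(4/R) = 99.3 -6.48 = 92.8 dB.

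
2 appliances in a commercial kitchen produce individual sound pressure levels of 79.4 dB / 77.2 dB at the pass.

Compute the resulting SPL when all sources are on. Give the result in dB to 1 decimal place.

Sum in the linear (power) domain: Σ 10^(Lᵢ/10) = 10^(79.4/10) + 10^(77.2/10) = 1.396e+08.
L_total = 10·log₁₀(1.396e+08) = 81.4 dB.

81.4 dB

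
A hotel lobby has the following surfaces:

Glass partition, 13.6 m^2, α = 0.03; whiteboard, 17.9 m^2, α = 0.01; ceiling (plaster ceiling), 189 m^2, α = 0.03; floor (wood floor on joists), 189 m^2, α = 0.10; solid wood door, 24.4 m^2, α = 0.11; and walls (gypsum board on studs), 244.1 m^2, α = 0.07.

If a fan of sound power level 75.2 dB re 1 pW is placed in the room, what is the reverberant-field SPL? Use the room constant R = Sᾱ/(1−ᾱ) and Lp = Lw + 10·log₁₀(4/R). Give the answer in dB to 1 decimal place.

64.4 dB

Σ(Sᵢαᵢ) = 13.6×0.03 + 17.9×0.01 + 189×0.03 + 189×0.10 + 24.4×0.11 + 244.1×0.07 = 44.928; total area S = 678.0 m^2.
ᾱ = 44.928/678.0 = 0.0663; R = Sᾱ/(1−ᾱ) = 44.928/(1−0.0663) = 48.118 m^2.
Lp = 75.2 + 10·log₁₀(4/48.118) = 75.2 + (-10.80) = 64.4 dB.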